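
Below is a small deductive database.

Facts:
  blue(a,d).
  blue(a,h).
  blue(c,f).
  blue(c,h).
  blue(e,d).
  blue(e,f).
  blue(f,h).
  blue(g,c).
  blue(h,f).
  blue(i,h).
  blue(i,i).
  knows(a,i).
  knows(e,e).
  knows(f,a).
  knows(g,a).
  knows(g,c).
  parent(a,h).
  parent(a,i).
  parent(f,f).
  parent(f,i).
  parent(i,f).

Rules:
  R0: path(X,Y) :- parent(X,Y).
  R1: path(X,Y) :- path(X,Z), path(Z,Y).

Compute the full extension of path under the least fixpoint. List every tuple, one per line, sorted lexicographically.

round 1: derive path(a,h) via R0 from parent(a,h)
round 1: derive path(a,i) via R0 from parent(a,i)
round 1: derive path(f,f) via R0 from parent(f,f)
round 1: derive path(f,i) via R0 from parent(f,i)
round 1: derive path(i,f) via R0 from parent(i,f)
round 2: derive path(a,f) via R1 from path(a,i), path(i,f)
round 2: derive path(i,i) via R1 from path(i,f), path(f,i)

path(a,f)
path(a,h)
path(a,i)
path(f,f)
path(f,i)
path(i,f)
path(i,i)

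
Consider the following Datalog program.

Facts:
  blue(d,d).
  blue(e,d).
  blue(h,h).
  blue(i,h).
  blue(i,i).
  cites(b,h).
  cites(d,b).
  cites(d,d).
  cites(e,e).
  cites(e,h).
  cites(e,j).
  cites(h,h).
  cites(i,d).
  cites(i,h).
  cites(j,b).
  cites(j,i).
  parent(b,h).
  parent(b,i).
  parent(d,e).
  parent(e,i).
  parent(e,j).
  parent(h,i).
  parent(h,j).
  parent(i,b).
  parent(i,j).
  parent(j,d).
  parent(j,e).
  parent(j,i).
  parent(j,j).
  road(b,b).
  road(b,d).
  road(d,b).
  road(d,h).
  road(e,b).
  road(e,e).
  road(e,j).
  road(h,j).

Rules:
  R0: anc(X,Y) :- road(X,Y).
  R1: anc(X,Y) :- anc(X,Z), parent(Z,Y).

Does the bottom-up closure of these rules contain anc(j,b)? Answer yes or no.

no

round 1: derive anc(b,b) via R0 from road(b,b)
round 1: derive anc(b,d) via R0 from road(b,d)
round 1: derive anc(d,b) via R0 from road(d,b)
round 1: derive anc(d,h) via R0 from road(d,h)
round 1: derive anc(e,b) via R0 from road(e,b)
round 1: derive anc(e,e) via R0 from road(e,e)
round 1: derive anc(e,j) via R0 from road(e,j)
round 1: derive anc(h,j) via R0 from road(h,j)
round 2: derive anc(b,e) via R1 from anc(b,d), parent(d,e)
round 2: derive anc(b,h) via R1 from anc(b,b), parent(b,h)
round 2: derive anc(b,i) via R1 from anc(b,b), parent(b,i)
round 2: derive anc(d,i) via R1 from anc(d,b), parent(b,i)
round 2: derive anc(d,j) via R1 from anc(d,h), parent(h,j)
round 2: derive anc(e,d) via R1 from anc(e,j), parent(j,d)
round 2: derive anc(e,h) via R1 from anc(e,b), parent(b,h)
round 2: derive anc(e,i) via R1 from anc(e,b), parent(b,i)
round 2: derive anc(h,d) via R1 from anc(h,j), parent(j,d)
round 2: derive anc(h,e) via R1 from anc(h,j), parent(j,e)
round 2: derive anc(h,i) via R1 from anc(h,j), parent(j,i)
round 3: derive anc(b,j) via R1 from anc(b,e), parent(e,j)
round 3: derive anc(d,d) via R1 from anc(d,j), parent(j,d)
round 3: derive anc(d,e) via R1 from anc(d,j), parent(j,e)
round 3: derive anc(h,b) via R1 from anc(h,i), parent(i,b)
round 4: derive anc(h,h) via R1 from anc(h,b), parent(b,h)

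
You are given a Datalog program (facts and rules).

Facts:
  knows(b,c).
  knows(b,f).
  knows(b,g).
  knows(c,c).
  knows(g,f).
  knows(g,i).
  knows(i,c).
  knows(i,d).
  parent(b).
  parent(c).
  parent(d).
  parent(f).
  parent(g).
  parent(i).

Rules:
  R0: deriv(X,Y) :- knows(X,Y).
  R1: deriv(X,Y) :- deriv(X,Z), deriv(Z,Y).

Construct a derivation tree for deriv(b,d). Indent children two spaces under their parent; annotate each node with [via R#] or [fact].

round 1: derive deriv(b,c) via R0 from knows(b,c)
round 1: derive deriv(b,f) via R0 from knows(b,f)
round 1: derive deriv(b,g) via R0 from knows(b,g)
round 1: derive deriv(c,c) via R0 from knows(c,c)
round 1: derive deriv(g,f) via R0 from knows(g,f)
round 1: derive deriv(g,i) via R0 from knows(g,i)
round 1: derive deriv(i,c) via R0 from knows(i,c)
round 1: derive deriv(i,d) via R0 from knows(i,d)
round 2: derive deriv(b,i) via R1 from deriv(b,g), deriv(g,i)
round 2: derive deriv(g,c) via R1 from deriv(g,i), deriv(i,c)
round 2: derive deriv(g,d) via R1 from deriv(g,i), deriv(i,d)
round 3: derive deriv(b,d) via R1 from deriv(b,g), deriv(g,d)

deriv(b,d)  [via R1]
  deriv(b,g)  [via R0]
    knows(b,g)  [fact]
  deriv(g,d)  [via R1]
    deriv(g,i)  [via R0]
      knows(g,i)  [fact]
    deriv(i,d)  [via R0]
      knows(i,d)  [fact]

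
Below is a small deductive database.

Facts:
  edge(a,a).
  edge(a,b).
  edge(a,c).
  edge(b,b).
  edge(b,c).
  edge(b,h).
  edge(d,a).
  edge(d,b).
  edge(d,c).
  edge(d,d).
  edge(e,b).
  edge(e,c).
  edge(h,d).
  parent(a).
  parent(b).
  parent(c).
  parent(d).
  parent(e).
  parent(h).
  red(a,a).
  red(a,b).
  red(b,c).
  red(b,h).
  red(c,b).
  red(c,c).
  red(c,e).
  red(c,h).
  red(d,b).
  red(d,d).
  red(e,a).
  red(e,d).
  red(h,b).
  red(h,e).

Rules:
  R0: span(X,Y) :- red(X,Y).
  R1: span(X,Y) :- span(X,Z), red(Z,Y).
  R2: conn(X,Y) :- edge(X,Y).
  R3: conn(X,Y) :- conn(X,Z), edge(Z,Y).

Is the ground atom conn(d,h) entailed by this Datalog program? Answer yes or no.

round 1: derive conn(a,a) via R2 from edge(a,a)
round 1: derive conn(a,b) via R2 from edge(a,b)
round 1: derive conn(a,c) via R2 from edge(a,c)
round 1: derive conn(b,b) via R2 from edge(b,b)
round 1: derive conn(b,c) via R2 from edge(b,c)
round 1: derive conn(b,h) via R2 from edge(b,h)
round 1: derive conn(d,a) via R2 from edge(d,a)
round 1: derive conn(d,b) via R2 from edge(d,b)
round 1: derive conn(d,c) via R2 from edge(d,c)
round 1: derive conn(d,d) via R2 from edge(d,d)
round 1: derive conn(e,b) via R2 from edge(e,b)
round 1: derive conn(e,c) via R2 from edge(e,c)
round 1: derive conn(h,d) via R2 from edge(h,d)
round 2: derive conn(a,h) via R3 from conn(a,b), edge(b,h)
round 2: derive conn(b,d) via R3 from conn(b,h), edge(h,d)
round 2: derive conn(d,h) via R3 from conn(d,b), edge(b,h)
round 2: derive conn(e,h) via R3 from conn(e,b), edge(b,h)
round 2: derive conn(h,a) via R3 from conn(h,d), edge(d,a)
round 2: derive conn(h,b) via R3 from conn(h,d), edge(d,b)
round 2: derive conn(h,c) via R3 from conn(h,d), edge(d,c)
round 3: derive conn(a,d) via R3 from conn(a,h), edge(h,d)
round 3: derive conn(b,a) via R3 from conn(b,d), edge(d,a)
round 3: derive conn(e,d) via R3 from conn(e,h), edge(h,d)
round 3: derive conn(h,h) via R3 from conn(h,b), edge(b,h)
round 4: derive conn(e,a) via R3 from conn(e,d), edge(d,a)

yes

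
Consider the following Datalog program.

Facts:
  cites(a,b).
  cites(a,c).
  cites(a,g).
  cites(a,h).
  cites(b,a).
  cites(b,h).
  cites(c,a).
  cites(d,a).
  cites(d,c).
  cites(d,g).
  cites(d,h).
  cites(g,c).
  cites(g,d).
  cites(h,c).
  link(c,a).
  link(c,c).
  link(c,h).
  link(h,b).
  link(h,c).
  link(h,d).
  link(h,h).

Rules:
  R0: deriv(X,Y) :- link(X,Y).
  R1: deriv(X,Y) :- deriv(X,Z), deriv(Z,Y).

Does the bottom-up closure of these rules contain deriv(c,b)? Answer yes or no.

yes

round 1: derive deriv(c,a) via R0 from link(c,a)
round 1: derive deriv(c,c) via R0 from link(c,c)
round 1: derive deriv(c,h) via R0 from link(c,h)
round 1: derive deriv(h,b) via R0 from link(h,b)
round 1: derive deriv(h,c) via R0 from link(h,c)
round 1: derive deriv(h,d) via R0 from link(h,d)
round 1: derive deriv(h,h) via R0 from link(h,h)
round 2: derive deriv(c,b) via R1 from deriv(c,h), deriv(h,b)
round 2: derive deriv(c,d) via R1 from deriv(c,h), deriv(h,d)
round 2: derive deriv(h,a) via R1 from deriv(h,c), deriv(c,a)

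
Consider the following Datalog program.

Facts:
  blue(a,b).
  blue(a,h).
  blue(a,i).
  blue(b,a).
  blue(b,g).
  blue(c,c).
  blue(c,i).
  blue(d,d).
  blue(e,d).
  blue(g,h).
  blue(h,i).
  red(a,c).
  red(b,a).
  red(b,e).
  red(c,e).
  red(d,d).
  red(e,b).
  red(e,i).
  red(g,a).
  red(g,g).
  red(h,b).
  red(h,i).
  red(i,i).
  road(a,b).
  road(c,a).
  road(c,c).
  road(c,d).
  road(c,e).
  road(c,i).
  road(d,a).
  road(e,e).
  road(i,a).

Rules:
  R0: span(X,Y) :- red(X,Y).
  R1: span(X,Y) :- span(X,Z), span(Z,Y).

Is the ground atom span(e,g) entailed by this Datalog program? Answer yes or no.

round 1: derive span(a,c) via R0 from red(a,c)
round 1: derive span(b,a) via R0 from red(b,a)
round 1: derive span(b,e) via R0 from red(b,e)
round 1: derive span(c,e) via R0 from red(c,e)
round 1: derive span(d,d) via R0 from red(d,d)
round 1: derive span(e,b) via R0 from red(e,b)
round 1: derive span(e,i) via R0 from red(e,i)
round 1: derive span(g,a) via R0 from red(g,a)
round 1: derive span(g,g) via R0 from red(g,g)
round 1: derive span(h,b) via R0 from red(h,b)
round 1: derive span(h,i) via R0 from red(h,i)
round 1: derive span(i,i) via R0 from red(i,i)
round 2: derive span(a,e) via R1 from span(a,c), span(c,e)
round 2: derive span(b,b) via R1 from span(b,e), span(e,b)
round 2: derive span(b,c) via R1 from span(b,a), span(a,c)
round 2: derive span(b,i) via R1 from span(b,e), span(e,i)
round 2: derive span(c,b) via R1 from span(c,e), span(e,b)
round 2: derive span(c,i) via R1 from span(c,e), span(e,i)
round 2: derive span(e,a) via R1 from span(e,b), span(b,a)
round 2: derive span(e,e) via R1 from span(e,b), span(b,e)
round 2: derive span(g,c) via R1 from span(g,a), span(a,c)
round 2: derive span(h,a) via R1 from span(h,b), span(b,a)
round 2: derive span(h,e) via R1 from span(h,b), span(b,e)
round 3: derive span(a,a) via R1 from span(a,e), span(e,a)
round 3: derive span(a,b) via R1 from span(a,c), span(c,b)
round 3: derive span(a,i) via R1 from span(a,c), span(c,i)
round 3: derive span(c,a) via R1 from span(c,b), span(b,a)
round 3: derive span(c,c) via R1 from span(c,b), span(b,c)
round 3: derive span(e,c) via R1 from span(e,a), span(a,c)
round 3: derive span(g,b) via R1 from span(g,c), span(c,b)
round 3: derive span(g,e) via R1 from span(g,a), span(a,e)
round 3: derive span(g,i) via R1 from span(g,c), span(c,i)
round 3: derive span(h,c) via R1 from span(h,a), span(a,c)

no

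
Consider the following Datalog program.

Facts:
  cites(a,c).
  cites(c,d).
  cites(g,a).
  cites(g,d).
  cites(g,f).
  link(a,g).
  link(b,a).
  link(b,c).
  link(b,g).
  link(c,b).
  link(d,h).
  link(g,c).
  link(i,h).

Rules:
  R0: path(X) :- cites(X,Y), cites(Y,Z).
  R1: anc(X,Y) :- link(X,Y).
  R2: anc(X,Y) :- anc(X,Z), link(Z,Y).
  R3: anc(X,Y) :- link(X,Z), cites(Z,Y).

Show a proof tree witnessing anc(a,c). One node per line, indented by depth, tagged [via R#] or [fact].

anc(a,c)  [via R2]
  anc(a,g)  [via R1]
    link(a,g)  [fact]
  link(g,c)  [fact]

round 1: derive anc(a,g) via R1 from link(a,g)
round 1: derive anc(b,a) via R1 from link(b,a)
round 1: derive anc(b,c) via R1 from link(b,c)
round 1: derive anc(b,g) via R1 from link(b,g)
round 1: derive anc(c,b) via R1 from link(c,b)
round 1: derive anc(d,h) via R1 from link(d,h)
round 1: derive anc(g,c) via R1 from link(g,c)
round 1: derive anc(i,h) via R1 from link(i,h)
round 1: derive anc(a,a) via R3 from link(a,g), cites(g,a)
round 1: derive anc(a,d) via R3 from link(a,g), cites(g,d)
round 1: derive anc(a,f) via R3 from link(a,g), cites(g,f)
round 1: derive anc(b,d) via R3 from link(b,c), cites(c,d)
round 1: derive anc(b,f) via R3 from link(b,g), cites(g,f)
round 1: derive anc(g,d) via R3 from link(g,c), cites(c,d)
round 2: derive anc(a,c) via R2 from anc(a,g), link(g,c)
round 2: derive anc(a,h) via R2 from anc(a,d), link(d,h)
round 2: derive anc(b,b) via R2 from anc(b,c), link(c,b)
round 2: derive anc(b,h) via R2 from anc(b,d), link(d,h)
round 2: derive anc(c,a) via R2 from anc(c,b), link(b,a)
round 2: derive anc(c,c) via R2 from anc(c,b), link(b,c)
round 2: derive anc(c,g) via R2 from anc(c,b), link(b,g)
round 2: derive anc(g,b) via R2 from anc(g,c), link(c,b)
round 2: derive anc(g,h) via R2 from anc(g,d), link(d,h)
round 3: derive anc(a,b) via R2 from anc(a,c), link(c,b)
round 3: derive anc(g,a) via R2 from anc(g,b), link(b,a)
round 3: derive anc(g,g) via R2 from anc(g,b), link(b,g)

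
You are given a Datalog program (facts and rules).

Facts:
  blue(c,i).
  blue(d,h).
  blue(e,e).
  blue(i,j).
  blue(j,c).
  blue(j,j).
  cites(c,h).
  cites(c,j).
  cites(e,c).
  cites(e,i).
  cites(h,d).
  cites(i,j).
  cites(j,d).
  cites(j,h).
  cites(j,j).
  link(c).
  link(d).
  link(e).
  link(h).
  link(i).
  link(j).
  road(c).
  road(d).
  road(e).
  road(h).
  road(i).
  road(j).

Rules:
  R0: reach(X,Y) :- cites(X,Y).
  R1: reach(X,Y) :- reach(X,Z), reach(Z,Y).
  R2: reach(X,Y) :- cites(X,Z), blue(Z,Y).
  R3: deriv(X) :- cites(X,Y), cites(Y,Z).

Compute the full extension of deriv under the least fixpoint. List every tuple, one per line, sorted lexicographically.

round 1: derive deriv(c) via R3 from cites(c,h), cites(h,d)
round 1: derive deriv(e) via R3 from cites(e,c), cites(c,h)
round 1: derive deriv(i) via R3 from cites(i,j), cites(j,d)
round 1: derive deriv(j) via R3 from cites(j,h), cites(h,d)

deriv(c)
deriv(e)
deriv(i)
deriv(j)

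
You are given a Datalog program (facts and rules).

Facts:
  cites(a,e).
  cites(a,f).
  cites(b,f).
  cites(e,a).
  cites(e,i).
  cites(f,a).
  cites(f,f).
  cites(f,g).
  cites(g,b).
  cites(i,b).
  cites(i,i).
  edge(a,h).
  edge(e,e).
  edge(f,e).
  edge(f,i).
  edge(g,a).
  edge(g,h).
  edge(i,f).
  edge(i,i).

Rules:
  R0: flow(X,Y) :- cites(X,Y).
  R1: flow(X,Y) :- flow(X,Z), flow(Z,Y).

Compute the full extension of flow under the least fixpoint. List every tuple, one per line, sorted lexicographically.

flow(a,a)
flow(a,b)
flow(a,e)
flow(a,f)
flow(a,g)
flow(a,i)
flow(b,a)
flow(b,b)
flow(b,e)
flow(b,f)
flow(b,g)
flow(b,i)
flow(e,a)
flow(e,b)
flow(e,e)
flow(e,f)
flow(e,g)
flow(e,i)
flow(f,a)
flow(f,b)
flow(f,e)
flow(f,f)
flow(f,g)
flow(f,i)
flow(g,a)
flow(g,b)
flow(g,e)
flow(g,f)
flow(g,g)
flow(g,i)
flow(i,a)
flow(i,b)
flow(i,e)
flow(i,f)
flow(i,g)
flow(i,i)

round 1: derive flow(a,e) via R0 from cites(a,e)
round 1: derive flow(a,f) via R0 from cites(a,f)
round 1: derive flow(b,f) via R0 from cites(b,f)
round 1: derive flow(e,a) via R0 from cites(e,a)
round 1: derive flow(e,i) via R0 from cites(e,i)
round 1: derive flow(f,a) via R0 from cites(f,a)
round 1: derive flow(f,f) via R0 from cites(f,f)
round 1: derive flow(f,g) via R0 from cites(f,g)
round 1: derive flow(g,b) via R0 from cites(g,b)
round 1: derive flow(i,b) via R0 from cites(i,b)
round 1: derive flow(i,i) via R0 from cites(i,i)
round 2: derive flow(a,a) via R1 from flow(a,e), flow(e,a)
round 2: derive flow(a,g) via R1 from flow(a,f), flow(f,g)
round 2: derive flow(a,i) via R1 from flow(a,e), flow(e,i)
round 2: derive flow(b,a) via R1 from flow(b,f), flow(f,a)
round 2: derive flow(b,g) via R1 from flow(b,f), flow(f,g)
round 2: derive flow(e,b) via R1 from flow(e,i), flow(i,b)
round 2: derive flow(e,e) via R1 from flow(e,a), flow(a,e)
round 2: derive flow(e,f) via R1 from flow(e,a), flow(a,f)
round 2: derive flow(f,b) via R1 from flow(f,g), flow(g,b)
round 2: derive flow(f,e) via R1 from flow(f,a), flow(a,e)
round 2: derive flow(g,f) via R1 from flow(g,b), flow(b,f)
round 2: derive flow(i,f) via R1 from flow(i,b), flow(b,f)
round 3: derive flow(a,b) via R1 from flow(a,e), flow(e,b)
round 3: derive flow(b,b) via R1 from flow(b,f), flow(f,b)
round 3: derive flow(b,e) via R1 from flow(b,a), flow(a,e)
round 3: derive flow(b,i) via R1 from flow(b,a), flow(a,i)
round 3: derive flow(e,g) via R1 from flow(e,a), flow(a,g)
round 3: derive flow(f,i) via R1 from flow(f,a), flow(a,i)
round 3: derive flow(g,a) via R1 from flow(g,b), flow(b,a)
round 3: derive flow(g,e) via R1 from flow(g,f), flow(f,e)
round 3: derive flow(g,g) via R1 from flow(g,b), flow(b,g)
round 3: derive flow(i,a) via R1 from flow(i,b), flow(b,a)
round 3: derive flow(i,e) via R1 from flow(i,f), flow(f,e)
round 3: derive flow(i,g) via R1 from flow(i,b), flow(b,g)
round 4: derive flow(g,i) via R1 from flow(g,a), flow(a,i)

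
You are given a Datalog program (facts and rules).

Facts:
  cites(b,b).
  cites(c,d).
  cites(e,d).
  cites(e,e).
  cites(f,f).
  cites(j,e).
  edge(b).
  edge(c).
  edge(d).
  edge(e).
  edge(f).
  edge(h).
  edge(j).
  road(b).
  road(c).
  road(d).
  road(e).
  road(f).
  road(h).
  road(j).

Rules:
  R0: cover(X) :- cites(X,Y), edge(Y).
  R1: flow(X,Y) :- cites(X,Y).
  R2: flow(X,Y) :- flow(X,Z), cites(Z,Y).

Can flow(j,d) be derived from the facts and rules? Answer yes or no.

yes

round 1: derive flow(b,b) via R1 from cites(b,b)
round 1: derive flow(c,d) via R1 from cites(c,d)
round 1: derive flow(e,d) via R1 from cites(e,d)
round 1: derive flow(e,e) via R1 from cites(e,e)
round 1: derive flow(f,f) via R1 from cites(f,f)
round 1: derive flow(j,e) via R1 from cites(j,e)
round 2: derive flow(j,d) via R2 from flow(j,e), cites(e,d)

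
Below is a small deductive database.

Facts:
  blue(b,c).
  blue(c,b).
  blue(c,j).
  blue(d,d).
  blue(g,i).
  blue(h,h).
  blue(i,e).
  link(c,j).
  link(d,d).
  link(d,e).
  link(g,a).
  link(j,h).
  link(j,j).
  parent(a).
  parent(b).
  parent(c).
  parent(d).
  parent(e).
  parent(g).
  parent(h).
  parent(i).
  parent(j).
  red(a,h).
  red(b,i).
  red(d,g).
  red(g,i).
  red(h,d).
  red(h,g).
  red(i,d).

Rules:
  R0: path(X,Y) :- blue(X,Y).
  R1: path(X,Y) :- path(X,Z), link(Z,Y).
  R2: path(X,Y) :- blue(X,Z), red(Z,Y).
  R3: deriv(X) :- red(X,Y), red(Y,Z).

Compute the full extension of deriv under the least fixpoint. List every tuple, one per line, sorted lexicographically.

round 1: derive deriv(a) via R3 from red(a,h), red(h,d)
round 1: derive deriv(b) via R3 from red(b,i), red(i,d)
round 1: derive deriv(d) via R3 from red(d,g), red(g,i)
round 1: derive deriv(g) via R3 from red(g,i), red(i,d)
round 1: derive deriv(h) via R3 from red(h,d), red(d,g)
round 1: derive deriv(i) via R3 from red(i,d), red(d,g)

deriv(a)
deriv(b)
deriv(d)
deriv(g)
deriv(h)
deriv(i)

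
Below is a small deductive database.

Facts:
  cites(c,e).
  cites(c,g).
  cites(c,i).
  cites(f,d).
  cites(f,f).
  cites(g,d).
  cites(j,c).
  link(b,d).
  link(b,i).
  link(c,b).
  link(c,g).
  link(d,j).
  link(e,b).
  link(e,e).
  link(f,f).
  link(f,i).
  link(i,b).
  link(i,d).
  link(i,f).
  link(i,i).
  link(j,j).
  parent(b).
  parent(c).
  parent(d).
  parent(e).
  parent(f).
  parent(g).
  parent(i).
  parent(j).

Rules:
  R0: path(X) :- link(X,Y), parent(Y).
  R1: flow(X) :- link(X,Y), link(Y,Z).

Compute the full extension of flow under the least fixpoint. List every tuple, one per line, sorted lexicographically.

flow(b)
flow(c)
flow(d)
flow(e)
flow(f)
flow(i)
flow(j)

round 1: derive flow(b) via R1 from link(b,d), link(d,j)
round 1: derive flow(c) via R1 from link(c,b), link(b,d)
round 1: derive flow(d) via R1 from link(d,j), link(j,j)
round 1: derive flow(e) via R1 from link(e,b), link(b,d)
round 1: derive flow(f) via R1 from link(f,f), link(f,f)
round 1: derive flow(i) via R1 from link(i,b), link(b,d)
round 1: derive flow(j) via R1 from link(j,j), link(j,j)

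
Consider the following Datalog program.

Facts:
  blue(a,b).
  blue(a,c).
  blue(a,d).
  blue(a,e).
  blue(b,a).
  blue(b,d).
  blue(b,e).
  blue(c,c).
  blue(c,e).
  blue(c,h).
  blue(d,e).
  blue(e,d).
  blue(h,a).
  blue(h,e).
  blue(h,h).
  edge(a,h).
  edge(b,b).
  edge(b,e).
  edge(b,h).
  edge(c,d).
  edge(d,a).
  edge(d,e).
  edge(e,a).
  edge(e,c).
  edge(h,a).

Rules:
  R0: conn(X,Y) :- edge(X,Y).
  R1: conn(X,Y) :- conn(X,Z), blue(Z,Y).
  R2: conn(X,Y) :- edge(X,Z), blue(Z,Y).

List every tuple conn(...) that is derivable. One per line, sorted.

conn(a,a)
conn(a,b)
conn(a,c)
conn(a,d)
conn(a,e)
conn(a,h)
conn(b,a)
conn(b,b)
conn(b,c)
conn(b,d)
conn(b,e)
conn(b,h)
conn(c,d)
conn(c,e)
conn(d,a)
conn(d,b)
conn(d,c)
conn(d,d)
conn(d,e)
conn(d,h)
conn(e,a)
conn(e,b)
conn(e,c)
conn(e,d)
conn(e,e)
conn(e,h)
conn(h,a)
conn(h,b)
conn(h,c)
conn(h,d)
conn(h,e)
conn(h,h)

round 1: derive conn(a,h) via R0 from edge(a,h)
round 1: derive conn(b,b) via R0 from edge(b,b)
round 1: derive conn(b,e) via R0 from edge(b,e)
round 1: derive conn(b,h) via R0 from edge(b,h)
round 1: derive conn(c,d) via R0 from edge(c,d)
round 1: derive conn(d,a) via R0 from edge(d,a)
round 1: derive conn(d,e) via R0 from edge(d,e)
round 1: derive conn(e,a) via R0 from edge(e,a)
round 1: derive conn(e,c) via R0 from edge(e,c)
round 1: derive conn(h,a) via R0 from edge(h,a)
round 1: derive conn(a,a) via R2 from edge(a,h), blue(h,a)
round 1: derive conn(a,e) via R2 from edge(a,h), blue(h,e)
round 1: derive conn(b,a) via R2 from edge(b,b), blue(b,a)
round 1: derive conn(b,d) via R2 from edge(b,b), blue(b,d)
round 1: derive conn(c,e) via R2 from edge(c,d), blue(d,e)
round 1: derive conn(d,b) via R2 from edge(d,a), blue(a,b)
round 1: derive conn(d,c) via R2 from edge(d,a), blue(a,c)
round 1: derive conn(d,d) via R2 from edge(d,a), blue(a,d)
round 1: derive conn(e,b) via R2 from edge(e,a), blue(a,b)
round 1: derive conn(e,d) via R2 from edge(e,a), blue(a,d)
round 1: derive conn(e,e) via R2 from edge(e,a), blue(a,e)
round 1: derive conn(e,h) via R2 from edge(e,c), blue(c,h)
round 1: derive conn(h,b) via R2 from edge(h,a), blue(a,b)
round 1: derive conn(h,c) via R2 from edge(h,a), blue(a,c)
round 1: derive conn(h,d) via R2 from edge(h,a), blue(a,d)
round 1: derive conn(h,e) via R2 from edge(h,a), blue(a,e)
round 2: derive conn(a,b) via R1 from conn(a,a), blue(a,b)
round 2: derive conn(a,c) via R1 from conn(a,a), blue(a,c)
round 2: derive conn(a,d) via R1 from conn(a,a), blue(a,d)
round 2: derive conn(b,c) via R1 from conn(b,a), blue(a,c)
round 2: derive conn(d,h) via R1 from conn(d,c), blue(c,h)
round 2: derive conn(h,h) via R1 from conn(h,c), blue(c,h)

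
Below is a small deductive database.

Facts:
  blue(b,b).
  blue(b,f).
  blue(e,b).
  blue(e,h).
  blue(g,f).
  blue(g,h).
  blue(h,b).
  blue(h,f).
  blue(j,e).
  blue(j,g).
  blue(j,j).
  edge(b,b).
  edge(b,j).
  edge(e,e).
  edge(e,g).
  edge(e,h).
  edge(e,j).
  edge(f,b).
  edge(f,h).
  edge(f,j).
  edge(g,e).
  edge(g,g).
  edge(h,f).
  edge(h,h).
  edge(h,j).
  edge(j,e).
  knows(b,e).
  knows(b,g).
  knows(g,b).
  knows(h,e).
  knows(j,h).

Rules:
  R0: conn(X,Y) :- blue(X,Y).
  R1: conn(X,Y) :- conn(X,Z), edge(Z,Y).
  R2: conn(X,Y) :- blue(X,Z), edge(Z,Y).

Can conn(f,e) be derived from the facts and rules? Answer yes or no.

no

round 1: derive conn(b,b) via R0 from blue(b,b)
round 1: derive conn(b,f) via R0 from blue(b,f)
round 1: derive conn(e,b) via R0 from blue(e,b)
round 1: derive conn(e,h) via R0 from blue(e,h)
round 1: derive conn(g,f) via R0 from blue(g,f)
round 1: derive conn(g,h) via R0 from blue(g,h)
round 1: derive conn(h,b) via R0 from blue(h,b)
round 1: derive conn(h,f) via R0 from blue(h,f)
round 1: derive conn(j,e) via R0 from blue(j,e)
round 1: derive conn(j,g) via R0 from blue(j,g)
round 1: derive conn(j,j) via R0 from blue(j,j)
round 1: derive conn(b,h) via R2 from blue(b,f), edge(f,h)
round 1: derive conn(b,j) via R2 from blue(b,b), edge(b,j)
round 1: derive conn(e,f) via R2 from blue(e,h), edge(h,f)
round 1: derive conn(e,j) via R2 from blue(e,b), edge(b,j)
round 1: derive conn(g,b) via R2 from blue(g,f), edge(f,b)
round 1: derive conn(g,j) via R2 from blue(g,f), edge(f,j)
round 1: derive conn(h,h) via R2 from blue(h,f), edge(f,h)
round 1: derive conn(h,j) via R2 from blue(h,b), edge(b,j)
round 1: derive conn(j,h) via R2 from blue(j,e), edge(e,h)
round 2: derive conn(b,e) via R1 from conn(b,j), edge(j,e)
round 2: derive conn(e,e) via R1 from conn(e,j), edge(j,e)
round 2: derive conn(g,e) via R1 from conn(g,j), edge(j,e)
round 2: derive conn(h,e) via R1 from conn(h,j), edge(j,e)
round 2: derive conn(j,f) via R1 from conn(j,h), edge(h,f)
round 3: derive conn(b,g) via R1 from conn(b,e), edge(e,g)
round 3: derive conn(e,g) via R1 from conn(e,e), edge(e,g)
round 3: derive conn(g,g) via R1 from conn(g,e), edge(e,g)
round 3: derive conn(h,g) via R1 from conn(h,e), edge(e,g)
round 3: derive conn(j,b) via R1 from conn(j,f), edge(f,b)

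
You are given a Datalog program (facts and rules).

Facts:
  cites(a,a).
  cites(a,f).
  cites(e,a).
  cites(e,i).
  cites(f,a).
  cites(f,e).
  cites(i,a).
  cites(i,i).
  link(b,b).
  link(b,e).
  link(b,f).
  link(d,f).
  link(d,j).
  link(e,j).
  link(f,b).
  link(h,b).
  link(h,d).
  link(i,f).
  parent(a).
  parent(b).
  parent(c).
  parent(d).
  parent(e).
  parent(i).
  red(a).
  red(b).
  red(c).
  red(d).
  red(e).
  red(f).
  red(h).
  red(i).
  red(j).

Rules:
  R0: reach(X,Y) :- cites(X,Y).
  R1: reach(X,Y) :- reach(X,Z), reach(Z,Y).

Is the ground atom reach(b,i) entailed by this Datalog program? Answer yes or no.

round 1: derive reach(a,a) via R0 from cites(a,a)
round 1: derive reach(a,f) via R0 from cites(a,f)
round 1: derive reach(e,a) via R0 from cites(e,a)
round 1: derive reach(e,i) via R0 from cites(e,i)
round 1: derive reach(f,a) via R0 from cites(f,a)
round 1: derive reach(f,e) via R0 from cites(f,e)
round 1: derive reach(i,a) via R0 from cites(i,a)
round 1: derive reach(i,i) via R0 from cites(i,i)
round 2: derive reach(a,e) via R1 from reach(a,f), reach(f,e)
round 2: derive reach(e,f) via R1 from reach(e,a), reach(a,f)
round 2: derive reach(f,f) via R1 from reach(f,a), reach(a,f)
round 2: derive reach(f,i) via R1 from reach(f,e), reach(e,i)
round 2: derive reach(i,f) via R1 from reach(i,a), reach(a,f)
round 3: derive reach(a,i) via R1 from reach(a,e), reach(e,i)
round 3: derive reach(e,e) via R1 from reach(e,a), reach(a,e)
round 3: derive reach(i,e) via R1 from reach(i,a), reach(a,e)

no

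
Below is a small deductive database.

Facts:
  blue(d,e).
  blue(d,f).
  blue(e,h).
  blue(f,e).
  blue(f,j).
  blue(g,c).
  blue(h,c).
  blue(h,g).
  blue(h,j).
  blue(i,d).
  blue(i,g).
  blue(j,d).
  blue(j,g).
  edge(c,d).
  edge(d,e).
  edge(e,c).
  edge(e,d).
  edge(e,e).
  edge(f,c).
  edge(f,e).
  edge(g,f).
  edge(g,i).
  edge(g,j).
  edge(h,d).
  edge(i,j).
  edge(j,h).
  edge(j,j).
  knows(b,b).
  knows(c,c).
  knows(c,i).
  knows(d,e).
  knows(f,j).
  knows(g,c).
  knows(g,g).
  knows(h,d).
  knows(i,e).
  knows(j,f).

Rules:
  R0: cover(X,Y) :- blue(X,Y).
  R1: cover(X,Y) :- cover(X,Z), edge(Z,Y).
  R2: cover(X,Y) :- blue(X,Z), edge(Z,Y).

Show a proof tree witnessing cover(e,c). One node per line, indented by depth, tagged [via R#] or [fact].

round 1: derive cover(d,e) via R0 from blue(d,e)
round 1: derive cover(d,f) via R0 from blue(d,f)
round 1: derive cover(e,h) via R0 from blue(e,h)
round 1: derive cover(f,e) via R0 from blue(f,e)
round 1: derive cover(f,j) via R0 from blue(f,j)
round 1: derive cover(g,c) via R0 from blue(g,c)
round 1: derive cover(h,c) via R0 from blue(h,c)
round 1: derive cover(h,g) via R0 from blue(h,g)
round 1: derive cover(h,j) via R0 from blue(h,j)
round 1: derive cover(i,d) via R0 from blue(i,d)
round 1: derive cover(i,g) via R0 from blue(i,g)
round 1: derive cover(j,d) via R0 from blue(j,d)
round 1: derive cover(j,g) via R0 from blue(j,g)
round 1: derive cover(d,c) via R2 from blue(d,e), edge(e,c)
round 1: derive cover(d,d) via R2 from blue(d,e), edge(e,d)
round 1: derive cover(e,d) via R2 from blue(e,h), edge(h,d)
round 1: derive cover(f,c) via R2 from blue(f,e), edge(e,c)
round 1: derive cover(f,d) via R2 from blue(f,e), edge(e,d)
round 1: derive cover(f,h) via R2 from blue(f,j), edge(j,h)
round 1: derive cover(g,d) via R2 from blue(g,c), edge(c,d)
round 1: derive cover(h,d) via R2 from blue(h,c), edge(c,d)
round 1: derive cover(h,f) via R2 from blue(h,g), edge(g,f)
round 1: derive cover(h,h) via R2 from blue(h,j), edge(j,h)
round 1: derive cover(h,i) via R2 from blue(h,g), edge(g,i)
round 1: derive cover(i,e) via R2 from blue(i,d), edge(d,e)
round 1: derive cover(i,f) via R2 from blue(i,g), edge(g,f)
round 1: derive cover(i,i) via R2 from blue(i,g), edge(g,i)
round 1: derive cover(i,j) via R2 from blue(i,g), edge(g,j)
round 1: derive cover(j,e) via R2 from blue(j,d), edge(d,e)
round 1: derive cover(j,f) via R2 from blue(j,g), edge(g,f)
round 1: derive cover(j,i) via R2 from blue(j,g), edge(g,i)
round 1: derive cover(j,j) via R2 from blue(j,g), edge(g,j)
round 2: derive cover(e,e) via R1 from cover(e,d), edge(d,e)
round 2: derive cover(g,e) via R1 from cover(g,d), edge(d,e)
round 2: derive cover(h,e) via R1 from cover(h,d), edge(d,e)
round 2: derive cover(i,c) via R1 from cover(i,e), edge(e,c)
round 2: derive cover(i,h) via R1 from cover(i,j), edge(j,h)
round 2: derive cover(j,c) via R1 from cover(j,e), edge(e,c)
round 2: derive cover(j,h) via R1 from cover(j,j), edge(j,h)
round 3: derive cover(e,c) via R1 from cover(e,e), edge(e,c)

cover(e,c)  [via R1]
  cover(e,e)  [via R1]
    cover(e,d)  [via R2]
      blue(e,h)  [fact]
      edge(h,d)  [fact]
    edge(d,e)  [fact]
  edge(e,c)  [fact]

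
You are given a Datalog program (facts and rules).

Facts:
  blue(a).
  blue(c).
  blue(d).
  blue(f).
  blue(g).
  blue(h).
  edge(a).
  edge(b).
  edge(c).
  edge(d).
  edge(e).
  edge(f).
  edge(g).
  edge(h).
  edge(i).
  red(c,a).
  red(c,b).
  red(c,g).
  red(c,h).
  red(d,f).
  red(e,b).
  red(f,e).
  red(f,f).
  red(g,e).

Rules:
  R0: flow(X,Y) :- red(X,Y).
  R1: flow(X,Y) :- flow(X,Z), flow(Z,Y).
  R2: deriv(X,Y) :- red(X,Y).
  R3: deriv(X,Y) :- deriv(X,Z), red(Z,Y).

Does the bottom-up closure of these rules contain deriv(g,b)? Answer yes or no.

yes

round 1: derive deriv(c,a) via R2 from red(c,a)
round 1: derive deriv(c,b) via R2 from red(c,b)
round 1: derive deriv(c,g) via R2 from red(c,g)
round 1: derive deriv(c,h) via R2 from red(c,h)
round 1: derive deriv(d,f) via R2 from red(d,f)
round 1: derive deriv(e,b) via R2 from red(e,b)
round 1: derive deriv(f,e) via R2 from red(f,e)
round 1: derive deriv(f,f) via R2 from red(f,f)
round 1: derive deriv(g,e) via R2 from red(g,e)
round 2: derive deriv(c,e) via R3 from deriv(c,g), red(g,e)
round 2: derive deriv(d,e) via R3 from deriv(d,f), red(f,e)
round 2: derive deriv(f,b) via R3 from deriv(f,e), red(e,b)
round 2: derive deriv(g,b) via R3 from deriv(g,e), red(e,b)
round 3: derive deriv(d,b) via R3 from deriv(d,e), red(e,b)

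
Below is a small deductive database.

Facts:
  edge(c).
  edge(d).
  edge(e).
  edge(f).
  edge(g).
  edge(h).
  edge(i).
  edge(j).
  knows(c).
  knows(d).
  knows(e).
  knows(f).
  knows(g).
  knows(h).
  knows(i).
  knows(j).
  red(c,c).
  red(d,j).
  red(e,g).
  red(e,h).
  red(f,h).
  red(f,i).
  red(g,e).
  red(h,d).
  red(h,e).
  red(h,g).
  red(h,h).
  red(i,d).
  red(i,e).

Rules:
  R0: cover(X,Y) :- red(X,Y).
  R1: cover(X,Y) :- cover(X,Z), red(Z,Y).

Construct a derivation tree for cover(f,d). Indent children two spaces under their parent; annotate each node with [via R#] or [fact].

cover(f,d)  [via R1]
  cover(f,h)  [via R0]
    red(f,h)  [fact]
  red(h,d)  [fact]

round 1: derive cover(c,c) via R0 from red(c,c)
round 1: derive cover(d,j) via R0 from red(d,j)
round 1: derive cover(e,g) via R0 from red(e,g)
round 1: derive cover(e,h) via R0 from red(e,h)
round 1: derive cover(f,h) via R0 from red(f,h)
round 1: derive cover(f,i) via R0 from red(f,i)
round 1: derive cover(g,e) via R0 from red(g,e)
round 1: derive cover(h,d) via R0 from red(h,d)
round 1: derive cover(h,e) via R0 from red(h,e)
round 1: derive cover(h,g) via R0 from red(h,g)
round 1: derive cover(h,h) via R0 from red(h,h)
round 1: derive cover(i,d) via R0 from red(i,d)
round 1: derive cover(i,e) via R0 from red(i,e)
round 2: derive cover(e,d) via R1 from cover(e,h), red(h,d)
round 2: derive cover(e,e) via R1 from cover(e,g), red(g,e)
round 2: derive cover(f,d) via R1 from cover(f,h), red(h,d)
round 2: derive cover(f,e) via R1 from cover(f,h), red(h,e)
round 2: derive cover(f,g) via R1 from cover(f,h), red(h,g)
round 2: derive cover(g,g) via R1 from cover(g,e), red(e,g)
round 2: derive cover(g,h) via R1 from cover(g,e), red(e,h)
round 2: derive cover(h,j) via R1 from cover(h,d), red(d,j)
round 2: derive cover(i,g) via R1 from cover(i,e), red(e,g)
round 2: derive cover(i,h) via R1 from cover(i,e), red(e,h)
round 2: derive cover(i,j) via R1 from cover(i,d), red(d,j)
round 3: derive cover(e,j) via R1 from cover(e,d), red(d,j)
round 3: derive cover(f,j) via R1 from cover(f,d), red(d,j)
round 3: derive cover(g,d) via R1 from cover(g,h), red(h,d)
round 4: derive cover(g,j) via R1 from cover(g,d), red(d,j)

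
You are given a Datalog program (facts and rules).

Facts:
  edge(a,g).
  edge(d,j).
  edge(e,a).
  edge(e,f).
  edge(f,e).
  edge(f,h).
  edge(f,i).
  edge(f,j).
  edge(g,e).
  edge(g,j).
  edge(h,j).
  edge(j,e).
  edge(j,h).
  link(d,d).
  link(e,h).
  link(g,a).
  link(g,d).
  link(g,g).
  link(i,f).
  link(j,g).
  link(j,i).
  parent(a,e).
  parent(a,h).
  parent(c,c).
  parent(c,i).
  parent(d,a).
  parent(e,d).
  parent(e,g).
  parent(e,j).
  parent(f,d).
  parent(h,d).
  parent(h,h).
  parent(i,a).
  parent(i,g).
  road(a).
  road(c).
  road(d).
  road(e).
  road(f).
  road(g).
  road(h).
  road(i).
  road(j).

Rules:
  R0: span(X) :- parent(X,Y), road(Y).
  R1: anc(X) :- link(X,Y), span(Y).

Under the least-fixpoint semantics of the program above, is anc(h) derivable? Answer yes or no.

round 1: derive span(a) via R0 from parent(a,e), road(e)
round 1: derive span(c) via R0 from parent(c,c), road(c)
round 1: derive span(d) via R0 from parent(d,a), road(a)
round 1: derive span(e) via R0 from parent(e,d), road(d)
round 1: derive span(f) via R0 from parent(f,d), road(d)
round 1: derive span(h) via R0 from parent(h,d), road(d)
round 1: derive span(i) via R0 from parent(i,a), road(a)
round 2: derive anc(d) via R1 from link(d,d), span(d)
round 2: derive anc(e) via R1 from link(e,h), span(h)
round 2: derive anc(g) via R1 from link(g,a), span(a)
round 2: derive anc(i) via R1 from link(i,f), span(f)
round 2: derive anc(j) via R1 from link(j,i), span(i)

no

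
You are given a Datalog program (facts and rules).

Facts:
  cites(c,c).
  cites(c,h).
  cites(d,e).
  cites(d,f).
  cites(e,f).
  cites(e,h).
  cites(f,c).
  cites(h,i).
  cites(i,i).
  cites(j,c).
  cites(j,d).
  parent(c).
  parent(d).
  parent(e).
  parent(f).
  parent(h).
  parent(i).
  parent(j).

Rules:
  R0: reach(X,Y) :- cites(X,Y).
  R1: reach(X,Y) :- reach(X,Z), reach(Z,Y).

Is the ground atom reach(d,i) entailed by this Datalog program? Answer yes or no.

yes

round 1: derive reach(c,c) via R0 from cites(c,c)
round 1: derive reach(c,h) via R0 from cites(c,h)
round 1: derive reach(d,e) via R0 from cites(d,e)
round 1: derive reach(d,f) via R0 from cites(d,f)
round 1: derive reach(e,f) via R0 from cites(e,f)
round 1: derive reach(e,h) via R0 from cites(e,h)
round 1: derive reach(f,c) via R0 from cites(f,c)
round 1: derive reach(h,i) via R0 from cites(h,i)
round 1: derive reach(i,i) via R0 from cites(i,i)
round 1: derive reach(j,c) via R0 from cites(j,c)
round 1: derive reach(j,d) via R0 from cites(j,d)
round 2: derive reach(c,i) via R1 from reach(c,h), reach(h,i)
round 2: derive reach(d,c) via R1 from reach(d,f), reach(f,c)
round 2: derive reach(d,h) via R1 from reach(d,e), reach(e,h)
round 2: derive reach(e,c) via R1 from reach(e,f), reach(f,c)
round 2: derive reach(e,i) via R1 from reach(e,h), reach(h,i)
round 2: derive reach(f,h) via R1 from reach(f,c), reach(c,h)
round 2: derive reach(j,e) via R1 from reach(j,d), reach(d,e)
round 2: derive reach(j,f) via R1 from reach(j,d), reach(d,f)
round 2: derive reach(j,h) via R1 from reach(j,c), reach(c,h)
round 3: derive reach(d,i) via R1 from reach(d,c), reach(c,i)
round 3: derive reach(f,i) via R1 from reach(f,c), reach(c,i)
round 3: derive reach(j,i) via R1 from reach(j,c), reach(c,i)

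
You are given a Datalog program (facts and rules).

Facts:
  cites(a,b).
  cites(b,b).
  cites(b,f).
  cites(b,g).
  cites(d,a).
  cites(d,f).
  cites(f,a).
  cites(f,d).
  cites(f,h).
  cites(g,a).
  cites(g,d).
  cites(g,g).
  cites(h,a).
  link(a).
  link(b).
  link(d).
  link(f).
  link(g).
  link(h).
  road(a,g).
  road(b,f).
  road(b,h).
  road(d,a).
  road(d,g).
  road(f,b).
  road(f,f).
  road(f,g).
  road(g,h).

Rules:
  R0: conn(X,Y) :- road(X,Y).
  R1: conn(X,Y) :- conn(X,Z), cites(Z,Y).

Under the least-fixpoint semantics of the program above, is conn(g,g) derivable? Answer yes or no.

round 1: derive conn(a,g) via R0 from road(a,g)
round 1: derive conn(b,f) via R0 from road(b,f)
round 1: derive conn(b,h) via R0 from road(b,h)
round 1: derive conn(d,a) via R0 from road(d,a)
round 1: derive conn(d,g) via R0 from road(d,g)
round 1: derive conn(f,b) via R0 from road(f,b)
round 1: derive conn(f,f) via R0 from road(f,f)
round 1: derive conn(f,g) via R0 from road(f,g)
round 1: derive conn(g,h) via R0 from road(g,h)
round 2: derive conn(a,a) via R1 from conn(a,g), cites(g,a)
round 2: derive conn(a,d) via R1 from conn(a,g), cites(g,d)
round 2: derive conn(b,a) via R1 from conn(b,f), cites(f,a)
round 2: derive conn(b,d) via R1 from conn(b,f), cites(f,d)
round 2: derive conn(d,b) via R1 from conn(d,a), cites(a,b)
round 2: derive conn(d,d) via R1 from conn(d,g), cites(g,d)
round 2: derive conn(f,a) via R1 from conn(f,f), cites(f,a)
round 2: derive conn(f,d) via R1 from conn(f,f), cites(f,d)
round 2: derive conn(f,h) via R1 from conn(f,f), cites(f,h)
round 2: derive conn(g,a) via R1 from conn(g,h), cites(h,a)
round 3: derive conn(a,b) via R1 from conn(a,a), cites(a,b)
round 3: derive conn(a,f) via R1 from conn(a,d), cites(d,f)
round 3: derive conn(b,b) via R1 from conn(b,a), cites(a,b)
round 3: derive conn(d,f) via R1 from conn(d,b), cites(b,f)
round 3: derive conn(g,b) via R1 from conn(g,a), cites(a,b)
round 4: derive conn(a,h) via R1 from conn(a,f), cites(f,h)
round 4: derive conn(b,g) via R1 from conn(b,b), cites(b,g)
round 4: derive conn(d,h) via R1 from conn(d,f), cites(f,h)
round 4: derive conn(g,f) via R1 from conn(g,b), cites(b,f)
round 4: derive conn(g,g) via R1 from conn(g,b), cites(b,g)
round 5: derive conn(g,d) via R1 from conn(g,f), cites(f,d)

yes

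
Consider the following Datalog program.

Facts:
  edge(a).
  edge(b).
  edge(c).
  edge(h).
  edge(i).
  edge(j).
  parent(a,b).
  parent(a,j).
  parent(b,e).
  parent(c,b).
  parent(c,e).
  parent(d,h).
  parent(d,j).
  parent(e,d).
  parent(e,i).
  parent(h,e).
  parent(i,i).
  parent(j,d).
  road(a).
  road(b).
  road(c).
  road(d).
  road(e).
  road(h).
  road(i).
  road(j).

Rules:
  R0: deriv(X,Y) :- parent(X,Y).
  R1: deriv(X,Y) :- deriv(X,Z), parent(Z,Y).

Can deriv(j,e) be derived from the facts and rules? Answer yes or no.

round 1: derive deriv(a,b) via R0 from parent(a,b)
round 1: derive deriv(a,j) via R0 from parent(a,j)
round 1: derive deriv(b,e) via R0 from parent(b,e)
round 1: derive deriv(c,b) via R0 from parent(c,b)
round 1: derive deriv(c,e) via R0 from parent(c,e)
round 1: derive deriv(d,h) via R0 from parent(d,h)
round 1: derive deriv(d,j) via R0 from parent(d,j)
round 1: derive deriv(e,d) via R0 from parent(e,d)
round 1: derive deriv(e,i) via R0 from parent(e,i)
round 1: derive deriv(h,e) via R0 from parent(h,e)
round 1: derive deriv(i,i) via R0 from parent(i,i)
round 1: derive deriv(j,d) via R0 from parent(j,d)
round 2: derive deriv(a,d) via R1 from deriv(a,j), parent(j,d)
round 2: derive deriv(a,e) via R1 from deriv(a,b), parent(b,e)
round 2: derive deriv(b,d) via R1 from deriv(b,e), parent(e,d)
round 2: derive deriv(b,i) via R1 from deriv(b,e), parent(e,i)
round 2: derive deriv(c,d) via R1 from deriv(c,e), parent(e,d)
round 2: derive deriv(c,i) via R1 from deriv(c,e), parent(e,i)
round 2: derive deriv(d,d) via R1 from deriv(d,j), parent(j,d)
round 2: derive deriv(d,e) via R1 from deriv(d,h), parent(h,e)
round 2: derive deriv(e,h) via R1 from deriv(e,d), parent(d,h)
round 2: derive deriv(e,j) via R1 from deriv(e,d), parent(d,j)
round 2: derive deriv(h,d) via R1 from deriv(h,e), parent(e,d)
round 2: derive deriv(h,i) via R1 from deriv(h,e), parent(e,i)
round 2: derive deriv(j,h) via R1 from deriv(j,d), parent(d,h)
round 2: derive deriv(j,j) via R1 from deriv(j,d), parent(d,j)
round 3: derive deriv(a,h) via R1 from deriv(a,d), parent(d,h)
round 3: derive deriv(a,i) via R1 from deriv(a,e), parent(e,i)
round 3: derive deriv(b,h) via R1 from deriv(b,d), parent(d,h)
round 3: derive deriv(b,j) via R1 from deriv(b,d), parent(d,j)
round 3: derive deriv(c,h) via R1 from deriv(c,d), parent(d,h)
round 3: derive deriv(c,j) via R1 from deriv(c,d), parent(d,j)
round 3: derive deriv(d,i) via R1 from deriv(d,e), parent(e,i)
round 3: derive deriv(e,e) via R1 from deriv(e,h), parent(h,e)
round 3: derive deriv(h,h) via R1 from deriv(h,d), parent(d,h)
round 3: derive deriv(h,j) via R1 from deriv(h,d), parent(d,j)
round 3: derive deriv(j,e) via R1 from deriv(j,h), parent(h,e)
round 4: derive deriv(j,i) via R1 from deriv(j,e), parent(e,i)

yes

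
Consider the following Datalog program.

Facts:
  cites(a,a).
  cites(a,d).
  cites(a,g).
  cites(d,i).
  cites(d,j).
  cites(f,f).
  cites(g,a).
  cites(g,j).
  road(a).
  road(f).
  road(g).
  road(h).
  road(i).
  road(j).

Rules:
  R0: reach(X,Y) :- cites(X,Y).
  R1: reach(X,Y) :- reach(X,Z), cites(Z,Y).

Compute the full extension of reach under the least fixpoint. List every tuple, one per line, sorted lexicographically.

round 1: derive reach(a,a) via R0 from cites(a,a)
round 1: derive reach(a,d) via R0 from cites(a,d)
round 1: derive reach(a,g) via R0 from cites(a,g)
round 1: derive reach(d,i) via R0 from cites(d,i)
round 1: derive reach(d,j) via R0 from cites(d,j)
round 1: derive reach(f,f) via R0 from cites(f,f)
round 1: derive reach(g,a) via R0 from cites(g,a)
round 1: derive reach(g,j) via R0 from cites(g,j)
round 2: derive reach(a,i) via R1 from reach(a,d), cites(d,i)
round 2: derive reach(a,j) via R1 from reach(a,d), cites(d,j)
round 2: derive reach(g,d) via R1 from reach(g,a), cites(a,d)
round 2: derive reach(g,g) via R1 from reach(g,a), cites(a,g)
round 3: derive reach(g,i) via R1 from reach(g,d), cites(d,i)

reach(a,a)
reach(a,d)
reach(a,g)
reach(a,i)
reach(a,j)
reach(d,i)
reach(d,j)
reach(f,f)
reach(g,a)
reach(g,d)
reach(g,g)
reach(g,i)
reach(g,j)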